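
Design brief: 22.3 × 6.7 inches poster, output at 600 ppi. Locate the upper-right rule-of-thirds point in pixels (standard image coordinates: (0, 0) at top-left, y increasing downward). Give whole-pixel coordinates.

In pixels the canvas is 22.3 × 600 = 13380 wide and 6.7 × 600 = 4020 tall.
The upper-right point is two-thirds across and one-third down:
x = 2 × 13380/3 ≈ 8920; y = 1 × 4020/3 ≈ 1340.

(8920, 1340)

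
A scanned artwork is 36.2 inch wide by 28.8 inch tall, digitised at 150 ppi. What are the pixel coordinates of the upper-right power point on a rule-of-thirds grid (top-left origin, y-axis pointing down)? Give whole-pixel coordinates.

In pixels the canvas is 36.2 × 150 = 5430 wide and 28.8 × 150 = 4320 tall.
The upper-right point is two-thirds across and one-third down:
x = 2 × 5430/3 ≈ 3620; y = 1 × 4320/3 ≈ 1440.

(3620, 1440)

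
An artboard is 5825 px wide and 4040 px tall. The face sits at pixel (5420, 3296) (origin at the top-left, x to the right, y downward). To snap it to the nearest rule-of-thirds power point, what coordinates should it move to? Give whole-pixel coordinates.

(3883, 2693)

Third lines: x ∈ {1942, 3883}, y ∈ {1347, 2693}.
5420 is closer to x = 3883; 3296 is closer to y = 2693.
So the nearest intersection is the lower-right power point.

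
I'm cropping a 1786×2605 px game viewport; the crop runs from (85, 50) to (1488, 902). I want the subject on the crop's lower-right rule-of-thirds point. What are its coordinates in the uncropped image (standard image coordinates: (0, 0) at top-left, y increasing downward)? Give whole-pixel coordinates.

Crop width = 1488 − 85 = 1403 px; one third is 467.67 px.
Crop height = 902 − 50 = 852 px; one third is 284.00 px.
The lower-right point is two-thirds across and two-thirds down within the crop:
x = 85 + 2 × 467.67 ≈ 1020; y = 50 + 2 × 284.00 ≈ 618.

x = 1020 px, y = 618 px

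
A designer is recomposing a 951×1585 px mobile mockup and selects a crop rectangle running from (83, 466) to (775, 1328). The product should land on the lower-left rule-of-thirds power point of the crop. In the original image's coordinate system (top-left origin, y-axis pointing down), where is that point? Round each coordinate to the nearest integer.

Crop width = 775 − 83 = 692 px; one third is 230.67 px.
Crop height = 1328 − 466 = 862 px; one third is 287.33 px.
The lower-left point is one-third across and two-thirds down within the crop:
x = 83 + 1 × 230.67 ≈ 314; y = 466 + 2 × 287.33 ≈ 1041.

(314, 1041)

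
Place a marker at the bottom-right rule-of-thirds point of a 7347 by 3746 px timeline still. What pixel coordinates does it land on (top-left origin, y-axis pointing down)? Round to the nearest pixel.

The bottom-right point sits two-thirds of the way across and two-thirds of the way down.
x = 2 × 7347/3 ≈ 4898; y = 2 × 3746/3 ≈ 2497.

x = 4898 px, y = 2497 px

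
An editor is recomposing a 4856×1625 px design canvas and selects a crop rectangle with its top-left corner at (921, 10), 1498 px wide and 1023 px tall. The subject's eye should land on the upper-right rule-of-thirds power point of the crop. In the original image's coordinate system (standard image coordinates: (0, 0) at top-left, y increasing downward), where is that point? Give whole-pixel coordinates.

One third of the crop width 1498 is 499.33 px.
One third of the crop height 1023 is 341.00 px.
The upper-right point is two-thirds across and one-third down within the crop:
x = 921 + 2 × 499.33 ≈ 1920; y = 10 + 1 × 341.00 ≈ 351.

(1920, 351)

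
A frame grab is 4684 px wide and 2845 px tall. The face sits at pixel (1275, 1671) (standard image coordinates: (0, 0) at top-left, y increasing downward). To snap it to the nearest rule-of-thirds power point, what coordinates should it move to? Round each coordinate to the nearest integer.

(1561, 1897)

Third lines: x ∈ {1561, 3123}, y ∈ {948, 1897}.
1275 is closer to x = 1561; 1671 is closer to y = 1897.
So the nearest intersection is the lower-left power point.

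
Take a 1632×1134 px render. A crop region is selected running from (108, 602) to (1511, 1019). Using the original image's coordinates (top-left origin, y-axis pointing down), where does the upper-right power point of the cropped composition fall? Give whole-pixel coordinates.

(1043, 741)

Crop width = 1511 − 108 = 1403 px; one third is 467.67 px.
Crop height = 1019 − 602 = 417 px; one third is 139.00 px.
The upper-right point is two-thirds across and one-third down within the crop:
x = 108 + 2 × 467.67 ≈ 1043; y = 602 + 1 × 139.00 ≈ 741.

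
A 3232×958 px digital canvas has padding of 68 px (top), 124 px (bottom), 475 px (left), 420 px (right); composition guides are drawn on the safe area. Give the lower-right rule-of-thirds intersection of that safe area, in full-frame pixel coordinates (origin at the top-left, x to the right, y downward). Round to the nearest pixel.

x = 2033 px, y = 579 px

Content width = 3232 − 475 − 420 = 2337 px; content height = 958 − 68 − 124 = 766 px.
Lower-right is two-thirds across and two-thirds down within the safe area.
x = 475 + 2 × 2337/3 = 475 + 1558.00 ≈ 2033
y = 68 + 2 × 766/3 = 68 + 510.67 ≈ 579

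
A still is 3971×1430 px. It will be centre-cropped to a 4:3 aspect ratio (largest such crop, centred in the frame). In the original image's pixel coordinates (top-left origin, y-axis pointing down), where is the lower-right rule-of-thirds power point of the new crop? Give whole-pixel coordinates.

x = 2303 px, y = 953 px

3971/1430 > 4/3, so the 4:3 crop keeps the full height 1430 and trims width to 1430 × 4/3 = 1906.67 px.
Left offset = (3971 − 1906.67)/2 = 1032.17 px; top offset = 0.
Lower-right is two-thirds across and two-thirds down within the crop:
x = 1032.17 + 2 × 1906.67/3 ≈ 2303; y = 0.00 + 2 × 1430.00/3 ≈ 953.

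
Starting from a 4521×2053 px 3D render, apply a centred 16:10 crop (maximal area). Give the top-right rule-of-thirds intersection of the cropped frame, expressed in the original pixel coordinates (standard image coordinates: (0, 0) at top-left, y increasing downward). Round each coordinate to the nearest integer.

4521/2053 > 16/10, so the 16:10 crop keeps the full height 2053 and trims width to 2053 × 16/10 = 3284.80 px.
Left offset = (4521 − 3284.80)/2 = 618.10 px; top offset = 0.
Top-right is two-thirds across and one-third down within the crop:
x = 618.10 + 2 × 3284.80/3 ≈ 2808; y = 0.00 + 1 × 2053.00/3 ≈ 684.

x = 2808 px, y = 684 px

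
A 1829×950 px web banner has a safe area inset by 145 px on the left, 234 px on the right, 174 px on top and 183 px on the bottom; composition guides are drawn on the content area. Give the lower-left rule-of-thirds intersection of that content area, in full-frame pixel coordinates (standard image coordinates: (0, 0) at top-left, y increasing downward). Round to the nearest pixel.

Content width = 1829 − 145 − 234 = 1450 px; content height = 950 − 174 − 183 = 593 px.
Lower-left is one-third across and two-thirds down within the content area.
x = 145 + 1 × 1450/3 = 145 + 483.33 ≈ 628
y = 174 + 2 × 593/3 = 174 + 395.33 ≈ 569

(628, 569)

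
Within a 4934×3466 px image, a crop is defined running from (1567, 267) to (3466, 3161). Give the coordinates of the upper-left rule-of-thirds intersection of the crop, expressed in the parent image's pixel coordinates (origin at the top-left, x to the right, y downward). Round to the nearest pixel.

Crop width = 3466 − 1567 = 1899 px; one third is 633.00 px.
Crop height = 3161 − 267 = 2894 px; one third is 964.67 px.
The upper-left point is one-third across and one-third down within the crop:
x = 1567 + 1 × 633.00 ≈ 2200; y = 267 + 1 × 964.67 ≈ 1232.

(2200, 1232)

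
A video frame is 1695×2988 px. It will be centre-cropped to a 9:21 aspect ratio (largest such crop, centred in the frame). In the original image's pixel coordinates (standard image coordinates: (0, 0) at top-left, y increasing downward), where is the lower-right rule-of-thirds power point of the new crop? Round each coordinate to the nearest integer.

(1061, 1992)

1695/2988 > 9/21, so the 9:21 crop keeps the full height 2988 and trims width to 2988 × 9/21 = 1280.57 px.
Left offset = (1695 − 1280.57)/2 = 207.21 px; top offset = 0.
Lower-right is two-thirds across and two-thirds down within the crop:
x = 207.21 + 2 × 1280.57/3 ≈ 1061; y = 0.00 + 2 × 2988.00/3 ≈ 1992.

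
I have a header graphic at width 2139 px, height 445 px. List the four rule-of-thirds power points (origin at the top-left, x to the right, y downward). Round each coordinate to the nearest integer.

(713, 148), (1426, 148), (713, 297), (1426, 297)

One third of 2139 is 713; one third of 445 is 148.33.
Vertical third lines at x = 713 and x = 1426; horizontal third lines at y = 148 and y = 297.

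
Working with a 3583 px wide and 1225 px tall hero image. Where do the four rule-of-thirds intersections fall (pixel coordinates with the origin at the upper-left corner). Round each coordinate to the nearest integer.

(1194, 408), (2389, 408), (1194, 817), (2389, 817)

One third of 3583 is 1194.33; one third of 1225 is 408.33.
Vertical third lines at x = 1194 and x = 2389; horizontal third lines at y = 408 and y = 817.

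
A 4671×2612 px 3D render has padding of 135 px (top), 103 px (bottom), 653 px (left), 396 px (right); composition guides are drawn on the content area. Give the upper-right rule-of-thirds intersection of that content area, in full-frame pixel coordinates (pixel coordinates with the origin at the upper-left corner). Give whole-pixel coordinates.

x = 3068 px, y = 926 px

Content width = 4671 − 653 − 396 = 3622 px; content height = 2612 − 135 − 103 = 2374 px.
Upper-right is two-thirds across and one-third down within the content area.
x = 653 + 2 × 3622/3 = 653 + 2414.67 ≈ 3068
y = 135 + 1 × 2374/3 = 135 + 791.33 ≈ 926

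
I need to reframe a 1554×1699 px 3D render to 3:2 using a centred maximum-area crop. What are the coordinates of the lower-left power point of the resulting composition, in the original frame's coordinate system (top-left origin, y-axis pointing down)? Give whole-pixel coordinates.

(518, 1022)

1554/1699 < 3/2, so the 3:2 crop keeps the full width 1554 and trims height to 1554 × 2/3 = 1036.00 px.
Top offset = (1699 − 1036.00)/2 = 331.50 px; left offset = 0.
Lower-left is one-third across and two-thirds down within the crop:
x = 0.00 + 1 × 1554.00/3 ≈ 518; y = 331.50 + 2 × 1036.00/3 ≈ 1022.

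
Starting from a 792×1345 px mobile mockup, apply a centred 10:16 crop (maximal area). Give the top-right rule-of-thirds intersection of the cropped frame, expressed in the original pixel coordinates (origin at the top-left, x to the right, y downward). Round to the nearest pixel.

x = 528 px, y = 461 px

792/1345 < 10/16, so the 10:16 crop keeps the full width 792 and trims height to 792 × 16/10 = 1267.20 px.
Top offset = (1345 − 1267.20)/2 = 38.90 px; left offset = 0.
Top-right is two-thirds across and one-third down within the crop:
x = 0.00 + 2 × 792.00/3 ≈ 528; y = 38.90 + 1 × 1267.20/3 ≈ 461.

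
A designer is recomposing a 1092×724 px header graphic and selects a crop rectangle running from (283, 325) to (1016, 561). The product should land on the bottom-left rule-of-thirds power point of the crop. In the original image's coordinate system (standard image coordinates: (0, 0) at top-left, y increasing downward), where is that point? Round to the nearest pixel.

Crop width = 1016 − 283 = 733 px; one third is 244.33 px.
Crop height = 561 − 325 = 236 px; one third is 78.67 px.
The bottom-left point is one-third across and two-thirds down within the crop:
x = 283 + 1 × 244.33 ≈ 527; y = 325 + 2 × 78.67 ≈ 482.

x = 527 px, y = 482 px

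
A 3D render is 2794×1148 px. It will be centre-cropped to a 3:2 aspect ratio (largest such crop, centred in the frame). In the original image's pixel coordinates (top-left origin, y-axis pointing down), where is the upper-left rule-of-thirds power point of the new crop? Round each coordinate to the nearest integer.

2794/1148 > 3/2, so the 3:2 crop keeps the full height 1148 and trims width to 1148 × 3/2 = 1722.00 px.
Left offset = (2794 − 1722.00)/2 = 536.00 px; top offset = 0.
Upper-left is one-third across and one-third down within the crop:
x = 536.00 + 1 × 1722.00/3 ≈ 1110; y = 0.00 + 1 × 1148.00/3 ≈ 383.

(1110, 383)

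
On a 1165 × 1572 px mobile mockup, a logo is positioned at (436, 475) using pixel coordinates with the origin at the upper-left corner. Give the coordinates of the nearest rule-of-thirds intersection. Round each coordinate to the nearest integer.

x = 388 px, y = 524 px

Third lines: x ∈ {388, 777}, y ∈ {524, 1048}.
436 is closer to x = 388; 475 is closer to y = 524.
So the nearest intersection is the upper-left power point.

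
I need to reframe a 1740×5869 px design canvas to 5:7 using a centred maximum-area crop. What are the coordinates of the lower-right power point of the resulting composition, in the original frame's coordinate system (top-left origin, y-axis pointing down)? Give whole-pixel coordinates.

1740/5869 < 5/7, so the 5:7 crop keeps the full width 1740 and trims height to 1740 × 7/5 = 2436.00 px.
Top offset = (5869 − 2436.00)/2 = 1716.50 px; left offset = 0.
Lower-right is two-thirds across and two-thirds down within the crop:
x = 0.00 + 2 × 1740.00/3 ≈ 1160; y = 1716.50 + 2 × 2436.00/3 ≈ 3341.

(1160, 3341)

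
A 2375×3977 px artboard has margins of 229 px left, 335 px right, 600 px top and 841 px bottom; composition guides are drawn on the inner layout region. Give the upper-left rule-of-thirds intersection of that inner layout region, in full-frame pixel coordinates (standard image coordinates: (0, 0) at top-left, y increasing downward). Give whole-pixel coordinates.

Content width = 2375 − 229 − 335 = 1811 px; content height = 3977 − 600 − 841 = 2536 px.
Upper-left is one-third across and one-third down within the inner layout region.
x = 229 + 1 × 1811/3 = 229 + 603.67 ≈ 833
y = 600 + 1 × 2536/3 = 600 + 845.33 ≈ 1445

x = 833 px, y = 1445 px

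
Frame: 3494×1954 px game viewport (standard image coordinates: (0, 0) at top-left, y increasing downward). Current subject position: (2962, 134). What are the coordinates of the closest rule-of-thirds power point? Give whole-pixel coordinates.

Third lines: x ∈ {1165, 2329}, y ∈ {651, 1303}.
2962 is closer to x = 2329; 134 is closer to y = 651.
So the nearest intersection is the upper-right power point.

(2329, 651)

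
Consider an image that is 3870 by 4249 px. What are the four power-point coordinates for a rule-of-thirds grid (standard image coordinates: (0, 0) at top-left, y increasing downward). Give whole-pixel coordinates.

One third of 3870 is 1290; one third of 4249 is 1416.33.
Vertical third lines at x = 1290 and x = 2580; horizontal third lines at y = 1416 and y = 2833.

(1290, 1416), (2580, 1416), (1290, 2833), (2580, 2833)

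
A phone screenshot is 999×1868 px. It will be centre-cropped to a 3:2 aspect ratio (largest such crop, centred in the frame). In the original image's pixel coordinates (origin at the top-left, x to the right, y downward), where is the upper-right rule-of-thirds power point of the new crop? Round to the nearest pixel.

(666, 823)

999/1868 < 3/2, so the 3:2 crop keeps the full width 999 and trims height to 999 × 2/3 = 666.00 px.
Top offset = (1868 − 666.00)/2 = 601.00 px; left offset = 0.
Upper-right is two-thirds across and one-third down within the crop:
x = 0.00 + 2 × 999.00/3 ≈ 666; y = 601.00 + 1 × 666.00/3 ≈ 823.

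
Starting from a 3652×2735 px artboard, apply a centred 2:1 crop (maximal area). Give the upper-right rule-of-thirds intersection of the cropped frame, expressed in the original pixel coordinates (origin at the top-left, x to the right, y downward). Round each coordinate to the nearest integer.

3652/2735 < 2/1, so the 2:1 crop keeps the full width 3652 and trims height to 3652 × 1/2 = 1826.00 px.
Top offset = (2735 − 1826.00)/2 = 454.50 px; left offset = 0.
Upper-right is two-thirds across and one-third down within the crop:
x = 0.00 + 2 × 3652.00/3 ≈ 2435; y = 454.50 + 1 × 1826.00/3 ≈ 1063.

(2435, 1063)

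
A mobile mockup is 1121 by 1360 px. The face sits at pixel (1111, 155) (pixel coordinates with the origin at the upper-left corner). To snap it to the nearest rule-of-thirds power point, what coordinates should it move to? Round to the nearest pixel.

Third lines: x ∈ {374, 747}, y ∈ {453, 907}.
1111 is closer to x = 747; 155 is closer to y = 453.
So the nearest intersection is the upper-right power point.

(747, 453)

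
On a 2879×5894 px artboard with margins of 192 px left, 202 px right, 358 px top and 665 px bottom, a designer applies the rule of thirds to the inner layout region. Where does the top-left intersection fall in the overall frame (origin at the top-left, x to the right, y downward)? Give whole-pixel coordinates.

x = 1020 px, y = 1982 px

Content width = 2879 − 192 − 202 = 2485 px; content height = 5894 − 358 − 665 = 4871 px.
Top-left is one-third across and one-third down within the inner layout region.
x = 192 + 1 × 2485/3 = 192 + 828.33 ≈ 1020
y = 358 + 1 × 4871/3 = 358 + 1623.67 ≈ 1982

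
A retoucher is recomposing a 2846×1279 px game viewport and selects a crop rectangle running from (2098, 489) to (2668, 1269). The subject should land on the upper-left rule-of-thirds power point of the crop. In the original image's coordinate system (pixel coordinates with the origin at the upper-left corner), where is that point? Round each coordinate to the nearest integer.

Crop width = 2668 − 2098 = 570 px; one third is 190.00 px.
Crop height = 1269 − 489 = 780 px; one third is 260.00 px.
The upper-left point is one-third across and one-third down within the crop:
x = 2098 + 1 × 190.00 ≈ 2288; y = 489 + 1 × 260.00 ≈ 749.

(2288, 749)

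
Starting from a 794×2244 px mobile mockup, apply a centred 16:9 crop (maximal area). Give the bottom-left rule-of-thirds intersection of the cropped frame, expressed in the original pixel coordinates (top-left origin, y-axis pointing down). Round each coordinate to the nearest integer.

794/2244 < 16/9, so the 16:9 crop keeps the full width 794 and trims height to 794 × 9/16 = 446.62 px.
Top offset = (2244 − 446.62)/2 = 898.69 px; left offset = 0.
Bottom-left is one-third across and two-thirds down within the crop:
x = 0.00 + 1 × 794.00/3 ≈ 265; y = 898.69 + 2 × 446.62/3 ≈ 1196.

x = 265 px, y = 1196 px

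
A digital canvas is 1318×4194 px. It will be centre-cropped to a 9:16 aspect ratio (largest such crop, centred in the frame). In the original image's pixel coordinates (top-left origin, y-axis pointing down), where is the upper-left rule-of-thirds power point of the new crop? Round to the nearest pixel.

1318/4194 < 9/16, so the 9:16 crop keeps the full width 1318 and trims height to 1318 × 16/9 = 2343.11 px.
Top offset = (4194 − 2343.11)/2 = 925.44 px; left offset = 0.
Upper-left is one-third across and one-third down within the crop:
x = 0.00 + 1 × 1318.00/3 ≈ 439; y = 925.44 + 1 × 2343.11/3 ≈ 1706.

(439, 1706)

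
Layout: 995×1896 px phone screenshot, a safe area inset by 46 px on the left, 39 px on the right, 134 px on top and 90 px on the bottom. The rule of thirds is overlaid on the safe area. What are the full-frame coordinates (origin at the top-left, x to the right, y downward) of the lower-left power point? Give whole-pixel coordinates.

(349, 1249)

Content width = 995 − 46 − 39 = 910 px; content height = 1896 − 134 − 90 = 1672 px.
Lower-left is one-third across and two-thirds down within the safe area.
x = 46 + 1 × 910/3 = 46 + 303.33 ≈ 349
y = 134 + 2 × 1672/3 = 134 + 1114.67 ≈ 1249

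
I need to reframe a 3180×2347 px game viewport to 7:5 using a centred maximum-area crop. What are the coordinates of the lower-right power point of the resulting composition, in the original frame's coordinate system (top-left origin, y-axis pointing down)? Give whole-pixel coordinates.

3180/2347 < 7/5, so the 7:5 crop keeps the full width 3180 and trims height to 3180 × 5/7 = 2271.43 px.
Top offset = (2347 − 2271.43)/2 = 37.79 px; left offset = 0.
Lower-right is two-thirds across and two-thirds down within the crop:
x = 0.00 + 2 × 3180.00/3 ≈ 2120; y = 37.79 + 2 × 2271.43/3 ≈ 1552.

(2120, 1552)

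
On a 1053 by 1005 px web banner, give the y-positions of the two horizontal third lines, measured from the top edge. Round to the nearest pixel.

335 px and 670 px

1005 / 3 = 335, so the horizontal lines sit at one and two thirds of 1005.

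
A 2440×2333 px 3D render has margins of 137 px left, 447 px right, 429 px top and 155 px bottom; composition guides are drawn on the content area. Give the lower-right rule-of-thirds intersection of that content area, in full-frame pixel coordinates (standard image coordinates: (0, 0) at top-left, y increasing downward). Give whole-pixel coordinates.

x = 1374 px, y = 1595 px

Content width = 2440 − 137 − 447 = 1856 px; content height = 2333 − 429 − 155 = 1749 px.
Lower-right is two-thirds across and two-thirds down within the content area.
x = 137 + 2 × 1856/3 = 137 + 1237.33 ≈ 1374
y = 429 + 2 × 1749/3 = 429 + 1166.00 ≈ 1595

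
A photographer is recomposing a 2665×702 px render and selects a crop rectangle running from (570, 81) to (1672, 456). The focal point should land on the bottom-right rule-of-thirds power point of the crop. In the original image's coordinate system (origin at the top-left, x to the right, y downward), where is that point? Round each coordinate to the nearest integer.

x = 1305 px, y = 331 px

Crop width = 1672 − 570 = 1102 px; one third is 367.33 px.
Crop height = 456 − 81 = 375 px; one third is 125.00 px.
The bottom-right point is two-thirds across and two-thirds down within the crop:
x = 570 + 2 × 367.33 ≈ 1305; y = 81 + 2 × 125.00 ≈ 331.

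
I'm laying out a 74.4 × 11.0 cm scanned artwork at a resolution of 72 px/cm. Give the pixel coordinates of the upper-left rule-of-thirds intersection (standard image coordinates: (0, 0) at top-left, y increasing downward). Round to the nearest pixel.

x = 1786 px, y = 264 px

In pixels the canvas is 74.4 × 72 = 5356.8 wide and 11.0 × 72 = 792 tall.
The upper-left point is one-third across and one-third down:
x = 1 × 5356.8/3 ≈ 1786; y = 1 × 792/3 ≈ 264.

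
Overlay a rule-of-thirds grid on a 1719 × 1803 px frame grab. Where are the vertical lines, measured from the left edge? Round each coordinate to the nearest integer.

1719 / 3 = 573, so the vertical lines sit at one and two thirds of 1719.

x = 573 px and x = 1146 px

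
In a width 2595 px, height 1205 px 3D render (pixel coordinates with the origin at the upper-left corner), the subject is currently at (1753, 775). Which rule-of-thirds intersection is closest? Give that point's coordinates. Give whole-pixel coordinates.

(1730, 803)

Third lines: x ∈ {865, 1730}, y ∈ {402, 803}.
1753 is closer to x = 1730; 775 is closer to y = 803.
So the nearest intersection is the lower-right power point.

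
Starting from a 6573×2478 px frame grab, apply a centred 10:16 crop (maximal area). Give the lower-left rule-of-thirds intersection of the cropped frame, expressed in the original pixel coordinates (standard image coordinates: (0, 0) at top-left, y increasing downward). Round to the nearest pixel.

6573/2478 > 10/16, so the 10:16 crop keeps the full height 2478 and trims width to 2478 × 10/16 = 1548.75 px.
Left offset = (6573 − 1548.75)/2 = 2512.12 px; top offset = 0.
Lower-left is one-third across and two-thirds down within the crop:
x = 2512.12 + 1 × 1548.75/3 ≈ 3028; y = 0.00 + 2 × 2478.00/3 ≈ 1652.

x = 3028 px, y = 1652 px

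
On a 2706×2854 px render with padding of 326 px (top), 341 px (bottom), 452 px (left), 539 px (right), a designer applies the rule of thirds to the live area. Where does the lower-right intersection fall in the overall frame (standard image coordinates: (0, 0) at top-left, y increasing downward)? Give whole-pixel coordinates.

(1595, 1784)

Content width = 2706 − 452 − 539 = 1715 px; content height = 2854 − 326 − 341 = 2187 px.
Lower-right is two-thirds across and two-thirds down within the live area.
x = 452 + 2 × 1715/3 = 452 + 1143.33 ≈ 1595
y = 326 + 2 × 2187/3 = 326 + 1458.00 ≈ 1784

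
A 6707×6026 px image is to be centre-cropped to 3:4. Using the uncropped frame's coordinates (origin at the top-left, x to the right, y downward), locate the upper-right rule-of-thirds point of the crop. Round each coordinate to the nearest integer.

x = 4107 px, y = 2009 px

6707/6026 > 3/4, so the 3:4 crop keeps the full height 6026 and trims width to 6026 × 3/4 = 4519.50 px.
Left offset = (6707 − 4519.50)/2 = 1093.75 px; top offset = 0.
Upper-right is two-thirds across and one-third down within the crop:
x = 1093.75 + 2 × 4519.50/3 ≈ 4107; y = 0.00 + 1 × 6026.00/3 ≈ 2009.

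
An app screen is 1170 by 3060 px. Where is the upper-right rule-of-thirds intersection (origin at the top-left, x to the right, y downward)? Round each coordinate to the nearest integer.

(780, 1020)

The upper-right point sits two-thirds of the way across and one-third of the way down.
x = 2 × 1170/3 ≈ 780; y = 1 × 3060/3 ≈ 1020.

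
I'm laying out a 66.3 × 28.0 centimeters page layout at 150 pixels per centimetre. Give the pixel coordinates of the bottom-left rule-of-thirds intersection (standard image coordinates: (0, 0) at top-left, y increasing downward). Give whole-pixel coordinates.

(3315, 2800)

In pixels the canvas is 66.3 × 150 = 9945 wide and 28.0 × 150 = 4200 tall.
The bottom-left point is one-third across and two-thirds down:
x = 1 × 9945/3 ≈ 3315; y = 2 × 4200/3 ≈ 2800.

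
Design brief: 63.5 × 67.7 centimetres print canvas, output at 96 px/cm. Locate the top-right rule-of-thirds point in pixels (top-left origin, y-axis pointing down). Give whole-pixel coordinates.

In pixels the canvas is 63.5 × 96 = 6096 wide and 67.7 × 96 = 6499.2 tall.
The top-right point is two-thirds across and one-third down:
x = 2 × 6096/3 ≈ 4064; y = 1 × 6499.2/3 ≈ 2166.

x = 4064 px, y = 2166 px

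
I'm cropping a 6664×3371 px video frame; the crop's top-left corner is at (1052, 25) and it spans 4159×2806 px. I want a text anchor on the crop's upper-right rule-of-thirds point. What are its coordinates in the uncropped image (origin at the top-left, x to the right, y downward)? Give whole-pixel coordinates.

One third of the crop width 4159 is 1386.33 px.
One third of the crop height 2806 is 935.33 px.
The upper-right point is two-thirds across and one-third down within the crop:
x = 1052 + 2 × 1386.33 ≈ 3825; y = 25 + 1 × 935.33 ≈ 960.

x = 3825 px, y = 960 px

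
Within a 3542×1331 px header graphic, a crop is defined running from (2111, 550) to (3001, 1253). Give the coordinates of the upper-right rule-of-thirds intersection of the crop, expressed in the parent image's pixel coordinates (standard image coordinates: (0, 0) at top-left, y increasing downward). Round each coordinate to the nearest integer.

x = 2704 px, y = 784 px

Crop width = 3001 − 2111 = 890 px; one third is 296.67 px.
Crop height = 1253 − 550 = 703 px; one third is 234.33 px.
The upper-right point is two-thirds across and one-third down within the crop:
x = 2111 + 2 × 296.67 ≈ 2704; y = 550 + 1 × 234.33 ≈ 784.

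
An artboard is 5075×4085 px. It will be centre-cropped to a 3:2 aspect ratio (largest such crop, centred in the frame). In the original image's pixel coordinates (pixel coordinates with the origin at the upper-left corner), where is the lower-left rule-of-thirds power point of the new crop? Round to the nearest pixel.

5075/4085 < 3/2, so the 3:2 crop keeps the full width 5075 and trims height to 5075 × 2/3 = 3383.33 px.
Top offset = (4085 − 3383.33)/2 = 350.83 px; left offset = 0.
Lower-left is one-third across and two-thirds down within the crop:
x = 0.00 + 1 × 5075.00/3 ≈ 1692; y = 350.83 + 2 × 3383.33/3 ≈ 2606.

x = 1692 px, y = 2606 px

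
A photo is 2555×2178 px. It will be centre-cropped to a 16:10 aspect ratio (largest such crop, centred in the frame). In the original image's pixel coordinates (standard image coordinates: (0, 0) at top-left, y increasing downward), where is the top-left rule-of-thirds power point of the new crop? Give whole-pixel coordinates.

2555/2178 < 16/10, so the 16:10 crop keeps the full width 2555 and trims height to 2555 × 10/16 = 1596.88 px.
Top offset = (2178 − 1596.88)/2 = 290.56 px; left offset = 0.
Top-left is one-third across and one-third down within the crop:
x = 0.00 + 1 × 2555.00/3 ≈ 852; y = 290.56 + 1 × 1596.88/3 ≈ 823.

(852, 823)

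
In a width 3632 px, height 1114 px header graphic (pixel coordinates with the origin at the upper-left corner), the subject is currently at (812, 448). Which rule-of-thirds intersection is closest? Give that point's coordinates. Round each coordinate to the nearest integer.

x = 1211 px, y = 371 px

Third lines: x ∈ {1211, 2421}, y ∈ {371, 743}.
812 is closer to x = 1211; 448 is closer to y = 371.
So the nearest intersection is the upper-left power point.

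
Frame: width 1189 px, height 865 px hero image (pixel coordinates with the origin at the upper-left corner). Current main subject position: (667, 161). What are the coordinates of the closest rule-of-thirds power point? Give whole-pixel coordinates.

(793, 288)

Third lines: x ∈ {396, 793}, y ∈ {288, 577}.
667 is closer to x = 793; 161 is closer to y = 288.
So the nearest intersection is the upper-right power point.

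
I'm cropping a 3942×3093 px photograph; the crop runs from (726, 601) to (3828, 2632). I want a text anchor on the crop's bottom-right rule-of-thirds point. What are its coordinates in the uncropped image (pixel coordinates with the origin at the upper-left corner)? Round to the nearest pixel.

x = 2794 px, y = 1955 px

Crop width = 3828 − 726 = 3102 px; one third is 1034.00 px.
Crop height = 2632 − 601 = 2031 px; one third is 677.00 px.
The bottom-right point is two-thirds across and two-thirds down within the crop:
x = 726 + 2 × 1034.00 ≈ 2794; y = 601 + 2 × 677.00 ≈ 1955.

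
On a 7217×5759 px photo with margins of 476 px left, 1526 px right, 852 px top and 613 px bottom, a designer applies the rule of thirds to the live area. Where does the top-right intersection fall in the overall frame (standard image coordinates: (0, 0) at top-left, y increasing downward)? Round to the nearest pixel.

x = 3953 px, y = 2283 px

Content width = 7217 − 476 − 1526 = 5215 px; content height = 5759 − 852 − 613 = 4294 px.
Top-right is two-thirds across and one-third down within the live area.
x = 476 + 2 × 5215/3 = 476 + 3476.67 ≈ 3953
y = 852 + 1 × 4294/3 = 852 + 1431.33 ≈ 2283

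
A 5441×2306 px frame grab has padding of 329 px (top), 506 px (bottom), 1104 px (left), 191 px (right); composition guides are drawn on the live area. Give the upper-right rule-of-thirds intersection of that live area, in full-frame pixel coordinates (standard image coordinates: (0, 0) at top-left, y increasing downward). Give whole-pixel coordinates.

Content width = 5441 − 1104 − 191 = 4146 px; content height = 2306 − 329 − 506 = 1471 px.
Upper-right is two-thirds across and one-third down within the live area.
x = 1104 + 2 × 4146/3 = 1104 + 2764.00 ≈ 3868
y = 329 + 1 × 1471/3 = 329 + 490.33 ≈ 819

x = 3868 px, y = 819 px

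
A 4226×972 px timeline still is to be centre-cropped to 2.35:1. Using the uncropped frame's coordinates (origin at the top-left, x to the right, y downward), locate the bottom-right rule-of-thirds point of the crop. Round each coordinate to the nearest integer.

4226/972 > 2.35/1, so the 2.35:1 crop keeps the full height 972 and trims width to 972 × 2.35/1 = 2284.20 px.
Left offset = (4226 − 2284.20)/2 = 970.90 px; top offset = 0.
Bottom-right is two-thirds across and two-thirds down within the crop:
x = 970.90 + 2 × 2284.20/3 ≈ 2494; y = 0.00 + 2 × 972.00/3 ≈ 648.

(2494, 648)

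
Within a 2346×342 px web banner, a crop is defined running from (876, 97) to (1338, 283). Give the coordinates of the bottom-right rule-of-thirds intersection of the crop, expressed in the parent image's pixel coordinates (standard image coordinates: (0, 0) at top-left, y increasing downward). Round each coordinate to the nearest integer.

x = 1184 px, y = 221 px

Crop width = 1338 − 876 = 462 px; one third is 154.00 px.
Crop height = 283 − 97 = 186 px; one third is 62.00 px.
The bottom-right point is two-thirds across and two-thirds down within the crop:
x = 876 + 2 × 154.00 ≈ 1184; y = 97 + 2 × 62.00 ≈ 221.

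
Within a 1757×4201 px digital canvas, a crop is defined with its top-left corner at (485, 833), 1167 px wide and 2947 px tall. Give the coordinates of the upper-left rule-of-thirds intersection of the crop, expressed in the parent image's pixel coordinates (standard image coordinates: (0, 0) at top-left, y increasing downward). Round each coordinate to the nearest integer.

One third of the crop width 1167 is 389.00 px.
One third of the crop height 2947 is 982.33 px.
The upper-left point is one-third across and one-third down within the crop:
x = 485 + 1 × 389.00 ≈ 874; y = 833 + 1 × 982.33 ≈ 1815.

x = 874 px, y = 1815 px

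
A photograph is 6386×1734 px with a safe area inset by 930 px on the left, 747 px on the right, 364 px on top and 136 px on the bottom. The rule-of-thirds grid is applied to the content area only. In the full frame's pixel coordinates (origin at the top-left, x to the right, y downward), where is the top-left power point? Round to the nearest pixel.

(2500, 775)

Content width = 6386 − 930 − 747 = 4709 px; content height = 1734 − 364 − 136 = 1234 px.
Top-left is one-third across and one-third down within the content area.
x = 930 + 1 × 4709/3 = 930 + 1569.67 ≈ 2500
y = 364 + 1 × 1234/3 = 364 + 411.33 ≈ 775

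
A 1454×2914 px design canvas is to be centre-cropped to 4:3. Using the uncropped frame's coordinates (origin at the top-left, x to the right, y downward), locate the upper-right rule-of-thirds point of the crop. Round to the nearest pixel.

(969, 1275)

1454/2914 < 4/3, so the 4:3 crop keeps the full width 1454 and trims height to 1454 × 3/4 = 1090.50 px.
Top offset = (2914 − 1090.50)/2 = 911.75 px; left offset = 0.
Upper-right is two-thirds across and one-third down within the crop:
x = 0.00 + 2 × 1454.00/3 ≈ 969; y = 911.75 + 1 × 1090.50/3 ≈ 1275.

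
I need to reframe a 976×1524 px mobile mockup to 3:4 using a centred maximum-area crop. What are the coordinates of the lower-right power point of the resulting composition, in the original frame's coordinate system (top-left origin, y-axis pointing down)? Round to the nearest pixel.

976/1524 < 3/4, so the 3:4 crop keeps the full width 976 and trims height to 976 × 4/3 = 1301.33 px.
Top offset = (1524 − 1301.33)/2 = 111.33 px; left offset = 0.
Lower-right is two-thirds across and two-thirds down within the crop:
x = 0.00 + 2 × 976.00/3 ≈ 651; y = 111.33 + 2 × 1301.33/3 ≈ 979.

x = 651 px, y = 979 px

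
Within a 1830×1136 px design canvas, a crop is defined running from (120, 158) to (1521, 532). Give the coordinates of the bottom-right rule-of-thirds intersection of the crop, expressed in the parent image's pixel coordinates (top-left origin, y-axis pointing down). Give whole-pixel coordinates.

Crop width = 1521 − 120 = 1401 px; one third is 467.00 px.
Crop height = 532 − 158 = 374 px; one third is 124.67 px.
The bottom-right point is two-thirds across and two-thirds down within the crop:
x = 120 + 2 × 467.00 ≈ 1054; y = 158 + 2 × 124.67 ≈ 407.

x = 1054 px, y = 407 px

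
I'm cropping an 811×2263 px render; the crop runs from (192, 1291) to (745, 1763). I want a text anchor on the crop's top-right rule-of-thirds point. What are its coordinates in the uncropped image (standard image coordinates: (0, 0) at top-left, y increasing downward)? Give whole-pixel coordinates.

x = 561 px, y = 1448 px

Crop width = 745 − 192 = 553 px; one third is 184.33 px.
Crop height = 1763 − 1291 = 472 px; one third is 157.33 px.
The top-right point is two-thirds across and one-third down within the crop:
x = 192 + 2 × 184.33 ≈ 561; y = 1291 + 1 × 157.33 ≈ 1448.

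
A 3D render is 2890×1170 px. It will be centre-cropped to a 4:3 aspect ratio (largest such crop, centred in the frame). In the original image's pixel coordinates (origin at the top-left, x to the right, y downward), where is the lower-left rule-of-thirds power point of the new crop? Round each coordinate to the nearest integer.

x = 1185 px, y = 780 px

2890/1170 > 4/3, so the 4:3 crop keeps the full height 1170 and trims width to 1170 × 4/3 = 1560.00 px.
Left offset = (2890 − 1560.00)/2 = 665.00 px; top offset = 0.
Lower-left is one-third across and two-thirds down within the crop:
x = 665.00 + 1 × 1560.00/3 ≈ 1185; y = 0.00 + 2 × 1170.00/3 ≈ 780.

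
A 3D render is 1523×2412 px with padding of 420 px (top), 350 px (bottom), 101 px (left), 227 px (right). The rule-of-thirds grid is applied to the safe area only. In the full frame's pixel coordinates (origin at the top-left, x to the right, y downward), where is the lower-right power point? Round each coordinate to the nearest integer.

Content width = 1523 − 101 − 227 = 1195 px; content height = 2412 − 420 − 350 = 1642 px.
Lower-right is two-thirds across and two-thirds down within the safe area.
x = 101 + 2 × 1195/3 = 101 + 796.67 ≈ 898
y = 420 + 2 × 1642/3 = 420 + 1094.67 ≈ 1515

(898, 1515)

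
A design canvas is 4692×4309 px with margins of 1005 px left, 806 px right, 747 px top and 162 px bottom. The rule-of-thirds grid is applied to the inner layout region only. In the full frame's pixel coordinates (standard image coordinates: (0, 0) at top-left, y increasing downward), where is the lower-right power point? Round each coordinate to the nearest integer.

Content width = 4692 − 1005 − 806 = 2881 px; content height = 4309 − 747 − 162 = 3400 px.
Lower-right is two-thirds across and two-thirds down within the inner layout region.
x = 1005 + 2 × 2881/3 = 1005 + 1920.67 ≈ 2926
y = 747 + 2 × 3400/3 = 747 + 2266.67 ≈ 3014

x = 2926 px, y = 3014 px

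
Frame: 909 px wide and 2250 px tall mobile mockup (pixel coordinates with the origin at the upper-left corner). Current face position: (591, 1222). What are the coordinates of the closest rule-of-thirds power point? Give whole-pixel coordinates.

(606, 1500)

Third lines: x ∈ {303, 606}, y ∈ {750, 1500}.
591 is closer to x = 606; 1222 is closer to y = 1500.
So the nearest intersection is the lower-right power point.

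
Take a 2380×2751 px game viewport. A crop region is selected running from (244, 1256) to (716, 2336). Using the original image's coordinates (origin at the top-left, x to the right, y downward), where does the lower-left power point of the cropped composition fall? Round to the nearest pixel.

x = 401 px, y = 1976 px

Crop width = 716 − 244 = 472 px; one third is 157.33 px.
Crop height = 2336 − 1256 = 1080 px; one third is 360.00 px.
The lower-left point is one-third across and two-thirds down within the crop:
x = 244 + 1 × 157.33 ≈ 401; y = 1256 + 2 × 360.00 ≈ 1976.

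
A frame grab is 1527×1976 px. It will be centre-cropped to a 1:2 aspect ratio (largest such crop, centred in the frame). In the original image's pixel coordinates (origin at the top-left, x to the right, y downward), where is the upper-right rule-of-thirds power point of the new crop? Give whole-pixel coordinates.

x = 928 px, y = 659 px

1527/1976 > 1/2, so the 1:2 crop keeps the full height 1976 and trims width to 1976 × 1/2 = 988.00 px.
Left offset = (1527 − 988.00)/2 = 269.50 px; top offset = 0.
Upper-right is two-thirds across and one-third down within the crop:
x = 269.50 + 2 × 988.00/3 ≈ 928; y = 0.00 + 1 × 1976.00/3 ≈ 659.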